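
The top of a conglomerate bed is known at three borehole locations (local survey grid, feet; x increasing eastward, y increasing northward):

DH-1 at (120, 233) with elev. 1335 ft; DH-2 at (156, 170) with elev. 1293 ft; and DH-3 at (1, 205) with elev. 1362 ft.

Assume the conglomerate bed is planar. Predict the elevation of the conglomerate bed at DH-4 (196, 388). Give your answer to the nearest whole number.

1383 ft

Two edge vectors: DH-1→DH-2 = (36, -63, -42), DH-1→DH-3 = (-119, -28, 27).
Normal n = (DH-1→DH-2) × (DH-1→DH-3) = (-2877, 4026, -8505).
So ∂z/∂x = −n_x/n_z = −0.33827 and ∂z/∂y = −n_y/n_z = 0.47337.
Intercept c from DH-1: 1335 + 40.59 − 110.29 = 1265.30.
At (196, 388): z = −66.3 + 183.7 + 1265.30 = 1382.7 ft.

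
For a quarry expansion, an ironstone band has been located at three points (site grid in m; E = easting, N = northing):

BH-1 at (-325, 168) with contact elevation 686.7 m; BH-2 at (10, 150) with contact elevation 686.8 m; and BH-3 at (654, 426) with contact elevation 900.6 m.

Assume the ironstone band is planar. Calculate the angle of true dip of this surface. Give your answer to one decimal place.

Let the plane be z = a·E + b·N + c.
BH-2−BH-1: 335a − 18b = 0.1;  BH-3−BH-1: 979a + 258b = 213.9.
Solving gives a = 0.03725, b = 0.68772.
Gradient magnitude |∇z| = √(a² + b²) = √(0.00139 + 0.47296) = 0.68873.
True dip = arctan(0.68873) = 34.6°, dipping toward S (azimuth ≈ 183°).

34.6°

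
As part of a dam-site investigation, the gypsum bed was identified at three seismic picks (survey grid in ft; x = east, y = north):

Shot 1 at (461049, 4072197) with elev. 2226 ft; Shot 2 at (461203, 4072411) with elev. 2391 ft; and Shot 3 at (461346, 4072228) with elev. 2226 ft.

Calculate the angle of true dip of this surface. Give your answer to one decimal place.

40.0°

Two edge vectors: Shot 1→Shot 2 = (154, 214, 165), Shot 1→Shot 3 = (297, 31, 0).
Normal n = (Shot 1→Shot 2) × (Shot 1→Shot 3) = (-5115, 49005, -58784).
So ∂z/∂x = −n_x/n_z = −0.08701 and ∂z/∂y = −n_y/n_z = 0.83365.
Gradient magnitude |∇z| = √(a² + b²) = √(0.00757 + 0.69496) = 0.83817.
True dip = arctan(0.83817) = 40.0°, dipping toward S (azimuth ≈ 174°).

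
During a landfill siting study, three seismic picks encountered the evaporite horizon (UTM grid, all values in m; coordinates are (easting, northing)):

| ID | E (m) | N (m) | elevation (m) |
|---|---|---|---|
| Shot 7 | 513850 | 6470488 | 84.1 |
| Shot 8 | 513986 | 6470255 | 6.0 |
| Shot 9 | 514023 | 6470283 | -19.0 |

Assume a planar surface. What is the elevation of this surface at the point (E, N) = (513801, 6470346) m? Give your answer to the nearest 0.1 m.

121.5 m

Let the plane be z = a·E + b·N + c.
Shot 8−Shot 7: 136a − 233b = −78.1;  Shot 9−Shot 7: 173a − 205b = −103.1.
Solving gives a = −0.644605358, b = −0.041057205.
Then c = 84.1 − a·513850 − b·6470488 = 596974.72.
At (513801, 6470346): z = −331198.9 − 265654.3 + 596974.72 = 121.5 m.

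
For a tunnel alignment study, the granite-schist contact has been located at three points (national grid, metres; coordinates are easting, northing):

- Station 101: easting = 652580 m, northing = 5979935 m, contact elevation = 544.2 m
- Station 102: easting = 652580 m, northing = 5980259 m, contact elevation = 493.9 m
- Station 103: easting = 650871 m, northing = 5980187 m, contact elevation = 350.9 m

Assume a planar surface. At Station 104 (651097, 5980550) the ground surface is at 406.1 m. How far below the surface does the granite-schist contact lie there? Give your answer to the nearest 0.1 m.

91.2 m

Let the plane be z = a·easting + b·northing + c.
Station 102−Station 101: 0a + 324b = −50.3;  Station 103−Station 101: −1709a + 252b = −193.3.
Solving gives a = 0.090215201, b = −0.155246914.
Then c = 544.2 − a·652580 − b·5979935 = 870038.02.
At (651097, 5980550): z_contact = 58738.85 − 928461.93 + 870038.02 = 314.93 m.
Depth below ground = 406.1 − 314.93 = 91.2 m.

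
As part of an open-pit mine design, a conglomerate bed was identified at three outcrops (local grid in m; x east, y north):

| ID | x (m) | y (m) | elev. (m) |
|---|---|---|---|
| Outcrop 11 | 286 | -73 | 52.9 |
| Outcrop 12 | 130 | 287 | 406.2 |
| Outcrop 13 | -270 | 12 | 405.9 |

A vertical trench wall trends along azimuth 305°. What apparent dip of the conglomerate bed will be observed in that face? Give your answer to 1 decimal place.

40.7°

Two edge vectors: Outcrop 11→Outcrop 12 = (-156, 360, 353.3), Outcrop 11→Outcrop 13 = (-556, 85, 353).
Normal n = (Outcrop 11→Outcrop 12) × (Outcrop 11→Outcrop 13) = (97049.5, -141366.8, 186900).
So ∂z/∂x = −n_x/n_z = −0.51926 and ∂z/∂y = −n_y/n_z = 0.75638.
Unit vector along 305° is (sin 305°, cos 305°) = (-0.8192, 0.5736).
Slope in that direction = a·(-0.8192) + b·(0.5736) = 0.85919.
Apparent dip = arctan|0.85919| = 40.7° (true dip is 42.5°, so apparent ≤ true as expected).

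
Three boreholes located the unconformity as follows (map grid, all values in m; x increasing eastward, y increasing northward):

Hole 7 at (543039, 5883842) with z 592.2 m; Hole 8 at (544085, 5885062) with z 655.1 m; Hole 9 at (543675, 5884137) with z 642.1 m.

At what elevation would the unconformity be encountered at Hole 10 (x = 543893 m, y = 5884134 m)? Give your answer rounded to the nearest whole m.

662 m

Two edge vectors: Hole 7→Hole 8 = (1046, 1220, 62.9), Hole 7→Hole 9 = (636, 295, 49.9).
Normal n = (Hole 7→Hole 8) × (Hole 7→Hole 9) = (42322.5, -12191, -467350).
So ∂z/∂x = −n_x/n_z = 0.09055847 and ∂z/∂y = −n_y/n_z = −0.02608537.
Intercept c from Hole 7: 592.2 − 49176.78 + 153482.22 = 104897.65.
At (543893, 5884134): z = 49254.1 − 153489.8 + 104897.65 = 661.9 m.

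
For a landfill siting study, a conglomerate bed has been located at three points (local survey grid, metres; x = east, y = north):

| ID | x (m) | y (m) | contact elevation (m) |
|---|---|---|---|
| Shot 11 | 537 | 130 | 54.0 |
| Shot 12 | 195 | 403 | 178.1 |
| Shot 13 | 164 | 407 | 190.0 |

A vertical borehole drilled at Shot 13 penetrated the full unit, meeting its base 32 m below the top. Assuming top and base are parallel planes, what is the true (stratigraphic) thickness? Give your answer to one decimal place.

Two edge vectors: Shot 11→Shot 12 = (-342, 273, 124.1), Shot 11→Shot 13 = (-373, 277, 136).
Normal n = (Shot 11→Shot 12) × (Shot 11→Shot 13) = (2752.3, 222.7, 7095).
So ∂z/∂x = −n_x/n_z = −0.38792 and ∂z/∂y = −n_y/n_z = −0.03139.
|∇z| = √(a²+b²) = 0.38919, so dip δ = arctan(0.38919) = 21.27°.
True thickness = vertical thickness × cos δ = 32 × cos 21.27° = 29.8 m.

29.8 m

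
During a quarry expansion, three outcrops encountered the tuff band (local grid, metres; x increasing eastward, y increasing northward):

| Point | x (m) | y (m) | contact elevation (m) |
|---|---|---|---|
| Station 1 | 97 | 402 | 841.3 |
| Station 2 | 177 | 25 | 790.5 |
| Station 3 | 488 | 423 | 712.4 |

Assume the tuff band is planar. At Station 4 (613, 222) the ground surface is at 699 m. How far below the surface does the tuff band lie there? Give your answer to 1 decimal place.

41.1 m

Two edge vectors: Station 1→Station 2 = (80, -377, -50.8), Station 1→Station 3 = (391, 21, -128.9).
Normal n = (Station 1→Station 2) × (Station 1→Station 3) = (49662.1, -9550.8, 149087).
So ∂z/∂x = −n_x/n_z = −0.33311 and ∂z/∂y = −n_y/n_z = 0.06406.
Intercept c from Station 1: 841.3 + 32.31 − 25.75 = 847.86.
At (613, 222): z_contact = −204.20 + 14.22 + 847.86 = 657.89 m.
Depth below ground = 699 − 657.89 = 41.1 m.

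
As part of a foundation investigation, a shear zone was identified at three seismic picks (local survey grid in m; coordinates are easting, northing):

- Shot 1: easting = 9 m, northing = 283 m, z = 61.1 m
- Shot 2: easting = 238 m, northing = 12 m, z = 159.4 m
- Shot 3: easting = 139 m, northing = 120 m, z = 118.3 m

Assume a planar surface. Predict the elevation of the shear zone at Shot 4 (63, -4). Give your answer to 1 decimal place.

Let the plane be z = a·easting + b·northing + c.
Shot 2−Shot 1: 229a − 271b = 98.3;  Shot 3−Shot 1: 130a − 163b = 57.2.
Solving gives a = 0.24878, b = −0.15250.
Then c = 61.1 − a·9 − b·283 = 102.02.
At (63, -4): z = 15.7 + 0.6 + 102.02 = 118.3 m.

118.3 m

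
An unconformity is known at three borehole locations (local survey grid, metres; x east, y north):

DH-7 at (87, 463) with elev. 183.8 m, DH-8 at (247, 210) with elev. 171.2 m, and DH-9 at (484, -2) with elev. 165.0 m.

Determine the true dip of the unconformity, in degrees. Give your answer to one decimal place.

Two edge vectors: DH-7→DH-8 = (160, -253, -12.6), DH-7→DH-9 = (397, -465, -18.8).
Normal n = (DH-7→DH-8) × (DH-7→DH-9) = (-1102.6, -1994.2, 26041).
So ∂z/∂x = −n_x/n_z = 0.04234 and ∂z/∂y = −n_y/n_z = 0.07658.
Gradient magnitude |∇z| = √(a² + b²) = √(0.00179 + 0.00586) = 0.08751.
True dip = arctan(0.08751) = 5.0°, dipping toward SSW (azimuth ≈ 209°).

5.0°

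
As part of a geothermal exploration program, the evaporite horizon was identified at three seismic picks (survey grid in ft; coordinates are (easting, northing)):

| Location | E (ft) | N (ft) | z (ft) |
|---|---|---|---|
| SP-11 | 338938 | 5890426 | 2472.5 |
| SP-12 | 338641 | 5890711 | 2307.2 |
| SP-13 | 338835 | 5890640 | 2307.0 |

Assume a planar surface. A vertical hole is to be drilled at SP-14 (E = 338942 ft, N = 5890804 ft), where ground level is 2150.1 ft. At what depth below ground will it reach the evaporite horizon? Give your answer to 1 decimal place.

34.0 ft

Let the plane be z = a·E + b·N + c.
SP-12−SP-11: −297a + 285b = −165.3;  SP-13−SP-11: −103a + 214b = −165.5.
Solving gives a = −0.344803087, b = −0.939321112.
Then c = 2472.5 − a·338938 − b·5890426 = 5652340.87.
At (338942, 5890804): z_contact = −116868.25 − 5533356.56 + 5652340.87 = 2116.06 ft.
Depth below ground = 2150.1 − 2116.06 = 34.0 ft.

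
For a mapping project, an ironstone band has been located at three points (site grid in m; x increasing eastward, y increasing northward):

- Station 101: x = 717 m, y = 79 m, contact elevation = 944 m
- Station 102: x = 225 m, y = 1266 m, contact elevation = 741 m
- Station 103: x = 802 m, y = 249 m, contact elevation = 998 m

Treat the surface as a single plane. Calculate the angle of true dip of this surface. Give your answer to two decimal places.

28.22°

Two edge vectors: Station 101→Station 102 = (-492, 1187, -203), Station 101→Station 103 = (85, 170, 54).
Normal n = (Station 101→Station 102) × (Station 101→Station 103) = (98608, 9313, -184535).
So ∂z/∂x = −n_x/n_z = 0.53436 and ∂z/∂y = −n_y/n_z = 0.05047.
Gradient magnitude |∇z| = √(a² + b²) = √(0.28554 + 0.00255) = 0.53674.
True dip = arctan(0.53674) = 28.22°, dipping toward W (azimuth ≈ 265°).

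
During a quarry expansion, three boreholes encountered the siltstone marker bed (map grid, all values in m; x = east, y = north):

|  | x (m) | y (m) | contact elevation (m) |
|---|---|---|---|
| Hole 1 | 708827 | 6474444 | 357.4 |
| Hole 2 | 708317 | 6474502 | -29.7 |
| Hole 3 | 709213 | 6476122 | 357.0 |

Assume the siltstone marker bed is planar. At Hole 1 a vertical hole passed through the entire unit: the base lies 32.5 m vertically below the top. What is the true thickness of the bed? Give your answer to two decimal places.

25.89 m

Two edge vectors: Hole 1→Hole 2 = (-510, 58, -387.1), Hole 1→Hole 3 = (386, 1678, -0.4).
Normal n = (Hole 1→Hole 2) × (Hole 1→Hole 3) = (649530.6, -149624.6, -878168).
So ∂z/∂x = −n_x/n_z = 0.73964 and ∂z/∂y = −n_y/n_z = −0.17038.
|∇z| = √(a²+b²) = 0.75901, so dip δ = arctan(0.75901) = 37.20°.
True thickness = vertical thickness × cos δ = 32.5 × cos 37.20° = 25.89 m.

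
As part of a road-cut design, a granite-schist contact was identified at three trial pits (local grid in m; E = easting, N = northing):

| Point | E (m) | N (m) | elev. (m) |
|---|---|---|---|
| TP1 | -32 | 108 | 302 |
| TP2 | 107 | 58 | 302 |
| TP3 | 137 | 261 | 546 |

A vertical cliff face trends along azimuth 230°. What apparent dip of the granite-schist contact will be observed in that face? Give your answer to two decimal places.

46.35°

Two edge vectors: TP1→TP2 = (139, -50, 0), TP1→TP3 = (169, 153, 244).
Normal n = (TP1→TP2) × (TP1→TP3) = (-12200, -33916, 29717).
So ∂z/∂E = −n_x/n_z = 0.41054 and ∂z/∂N = −n_y/n_z = 1.14130.
Unit vector along 230° is (sin 230°, cos 230°) = (-0.7660, -0.6428).
Slope in that direction = a·(-0.7660) + b·(-0.6428) = −1.04810.
Apparent dip = arctan|1.04810| = 46.35° (true dip is 50.5°, so apparent ≤ true as expected).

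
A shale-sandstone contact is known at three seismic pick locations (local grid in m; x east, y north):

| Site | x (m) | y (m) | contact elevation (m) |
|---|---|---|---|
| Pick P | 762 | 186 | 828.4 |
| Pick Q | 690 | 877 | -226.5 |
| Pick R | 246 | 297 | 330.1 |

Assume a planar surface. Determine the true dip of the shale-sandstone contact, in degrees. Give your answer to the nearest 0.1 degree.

58.0°

Two edge vectors: Pick P→Pick Q = (-72, 691, -1054.9), Pick P→Pick R = (-516, 111, -498.3).
Normal n = (Pick P→Pick Q) × (Pick P→Pick R) = (-227231.4, 508450.8, 348564).
So ∂z/∂x = −n_x/n_z = 0.65191 and ∂z/∂y = −n_y/n_z = −1.45870.
Gradient magnitude |∇z| = √(a² + b²) = √(0.42498 + 2.12781) = 1.59775.
True dip = arctan(1.59775) = 58.0°, dipping toward NNW (azimuth ≈ 336°).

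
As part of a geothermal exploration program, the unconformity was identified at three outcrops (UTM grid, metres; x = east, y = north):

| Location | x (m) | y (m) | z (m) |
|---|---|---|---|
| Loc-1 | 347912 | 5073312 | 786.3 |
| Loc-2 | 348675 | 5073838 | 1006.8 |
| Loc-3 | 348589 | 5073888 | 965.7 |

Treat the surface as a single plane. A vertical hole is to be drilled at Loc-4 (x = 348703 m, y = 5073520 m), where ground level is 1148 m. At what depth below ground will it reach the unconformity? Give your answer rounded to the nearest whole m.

Two edge vectors: Loc-1→Loc-2 = (763, 526, 220.5), Loc-1→Loc-3 = (677, 576, 179.4).
Normal n = (Loc-1→Loc-2) × (Loc-1→Loc-3) = (-32643.6, 12396.3, 83386).
So ∂z/∂x = −n_x/n_z = 0.39147579 and ∂z/∂y = −n_y/n_z = −0.14866165.
Intercept c from Loc-1: 786.3 − 136199.12 + 754206.91 = 618794.09.
At (348703, 5073520): z_contact = 136508.8 − 754237.8 + 618794.09 = 1065.0 m.
Depth below ground = 1148 − 1065.0 = 83 m.

83 m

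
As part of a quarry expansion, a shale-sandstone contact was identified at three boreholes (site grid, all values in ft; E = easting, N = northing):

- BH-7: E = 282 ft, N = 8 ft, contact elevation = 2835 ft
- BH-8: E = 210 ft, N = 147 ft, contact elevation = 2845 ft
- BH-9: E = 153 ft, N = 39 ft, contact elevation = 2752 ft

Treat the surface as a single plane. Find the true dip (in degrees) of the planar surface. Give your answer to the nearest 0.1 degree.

Two edge vectors: BH-7→BH-8 = (-72, 139, 10), BH-7→BH-9 = (-129, 31, -83).
Normal n = (BH-7→BH-8) × (BH-7→BH-9) = (-11847, -7266, 15699).
So ∂z/∂E = −n_x/n_z = 0.75463 and ∂z/∂N = −n_y/n_z = 0.46283.
Gradient magnitude |∇z| = √(a² + b²) = √(0.56947 + 0.21421) = 0.88526.
True dip = arctan(0.88526) = 41.5°, dipping toward WSW (azimuth ≈ 238°).

41.5°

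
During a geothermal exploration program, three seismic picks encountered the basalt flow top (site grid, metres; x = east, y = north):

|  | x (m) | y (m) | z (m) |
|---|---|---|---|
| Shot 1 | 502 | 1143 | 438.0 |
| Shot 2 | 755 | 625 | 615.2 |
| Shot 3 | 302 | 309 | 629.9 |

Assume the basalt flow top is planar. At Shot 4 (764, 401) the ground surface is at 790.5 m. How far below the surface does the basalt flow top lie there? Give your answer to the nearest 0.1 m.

114.1 m

Two edge vectors: Shot 1→Shot 2 = (253, -518, 177.2), Shot 1→Shot 3 = (-200, -834, 191.9).
Normal n = (Shot 1→Shot 2) × (Shot 1→Shot 3) = (48380.6, -83990.7, -314602).
So ∂z/∂x = −n_x/n_z = 0.153784 and ∂z/∂y = −n_y/n_z = −0.266974.
Intercept c from Shot 1: 438 − 77.20 + 305.15 = 665.95.
At (764, 401): z_contact = 117.49 − 107.06 + 665.95 = 676.39 m.
Depth below ground = 790.5 − 676.39 = 114.1 m.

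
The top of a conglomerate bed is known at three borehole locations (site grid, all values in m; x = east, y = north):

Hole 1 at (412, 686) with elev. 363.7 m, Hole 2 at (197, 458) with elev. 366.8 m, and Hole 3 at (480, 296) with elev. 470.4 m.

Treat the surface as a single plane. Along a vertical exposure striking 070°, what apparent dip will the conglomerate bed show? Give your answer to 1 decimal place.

7.9°

Two edge vectors: Hole 1→Hole 2 = (-215, -228, 3.1), Hole 1→Hole 3 = (68, -390, 106.7).
Normal n = (Hole 1→Hole 2) × (Hole 1→Hole 3) = (-23118.6, 23151.3, 99354).
So ∂z/∂x = −n_x/n_z = 0.23269 and ∂z/∂y = −n_y/n_z = −0.23302.
Unit vector along 070° is (sin 70°, cos 70°) = (0.9397, 0.3420).
Slope in that direction = a·(0.9397) + b·(0.3420) = 0.13896.
Apparent dip = arctan|0.13896| = 7.9° (true dip is 18.2°, so apparent ≤ true as expected).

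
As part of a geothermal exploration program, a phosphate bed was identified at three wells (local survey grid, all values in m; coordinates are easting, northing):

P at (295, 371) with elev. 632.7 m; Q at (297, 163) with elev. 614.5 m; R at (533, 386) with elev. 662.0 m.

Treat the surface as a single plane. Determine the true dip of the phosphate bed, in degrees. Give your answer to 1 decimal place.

Two edge vectors: P→Q = (2, -208, -18.2), P→R = (238, 15, 29.3).
Normal n = (P→Q) × (P→R) = (-5821.4, -4390.2, 49534).
So ∂z/∂easting = −n_x/n_z = 0.11752 and ∂z/∂northing = −n_y/n_z = 0.08863.
Gradient magnitude |∇z| = √(a² + b²) = √(0.01381 + 0.00786) = 0.14720.
True dip = arctan(0.14720) = 8.4°, dipping toward SW (azimuth ≈ 233°).

8.4°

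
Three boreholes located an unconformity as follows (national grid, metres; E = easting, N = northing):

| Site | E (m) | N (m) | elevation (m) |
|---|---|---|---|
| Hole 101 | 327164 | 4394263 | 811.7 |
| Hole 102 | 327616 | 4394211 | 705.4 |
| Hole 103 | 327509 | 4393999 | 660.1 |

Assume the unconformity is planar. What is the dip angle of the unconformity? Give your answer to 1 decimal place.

Two edge vectors: Hole 101→Hole 102 = (452, -52, -106.3), Hole 101→Hole 103 = (345, -264, -151.6).
Normal n = (Hole 101→Hole 102) × (Hole 101→Hole 103) = (-20180, 31849.7, -101388).
So ∂z/∂E = −n_x/n_z = −0.19904 and ∂z/∂N = −n_y/n_z = 0.31414.
Gradient magnitude |∇z| = √(a² + b²) = √(0.03962 + 0.09868) = 0.37188.
True dip = arctan(0.37188) = 20.4°, dipping toward SSE (azimuth ≈ 148°).

20.4°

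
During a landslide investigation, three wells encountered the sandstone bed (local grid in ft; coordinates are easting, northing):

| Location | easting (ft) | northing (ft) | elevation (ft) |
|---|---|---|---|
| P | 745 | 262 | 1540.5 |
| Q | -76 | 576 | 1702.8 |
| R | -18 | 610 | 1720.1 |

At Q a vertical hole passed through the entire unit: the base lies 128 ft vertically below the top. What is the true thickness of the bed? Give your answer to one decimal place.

Two edge vectors: P→Q = (-821, 314, 162.3), P→R = (-763, 348, 179.6).
Normal n = (P→Q) × (P→R) = (-86, 23616.7, -46126).
So ∂z/∂easting = −n_x/n_z = −0.00186 and ∂z/∂northing = −n_y/n_z = 0.51200.
|∇z| = √(a²+b²) = 0.51201, so dip δ = arctan(0.51201) = 27.11°.
True thickness = vertical thickness × cos δ = 128 × cos 27.11° = 113.9 ft.

113.9 ft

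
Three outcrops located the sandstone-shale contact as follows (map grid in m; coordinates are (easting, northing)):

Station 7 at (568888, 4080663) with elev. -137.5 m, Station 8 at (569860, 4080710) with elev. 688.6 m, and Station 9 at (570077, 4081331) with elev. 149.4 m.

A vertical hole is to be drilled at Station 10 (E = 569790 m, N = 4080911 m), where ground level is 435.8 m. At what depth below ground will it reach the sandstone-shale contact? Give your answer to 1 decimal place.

48.9 m

Let the plane be z = a·E + b·N + c.
Station 8−Station 7: 972a + 47b = 826.1;  Station 9−Station 7: 1189a + 668b = 286.9.
Solving gives a = 0.907210493, b = −1.185289335.
Then c = -137.5 − a·568888 − b·4080663 = 4320527.67.
At (569790, 4080911): z_contact = 516919.47 − 4837060.28 + 4320527.67 = 386.85 m.
Depth below ground = 435.8 − 386.85 = 48.9 m.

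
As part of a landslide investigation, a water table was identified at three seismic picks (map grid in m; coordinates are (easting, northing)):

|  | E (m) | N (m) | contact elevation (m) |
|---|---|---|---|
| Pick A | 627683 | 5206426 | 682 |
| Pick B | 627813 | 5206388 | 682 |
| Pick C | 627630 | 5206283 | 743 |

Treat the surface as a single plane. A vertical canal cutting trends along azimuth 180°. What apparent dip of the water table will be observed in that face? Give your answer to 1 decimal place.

Let the plane be z = a·E + b·N + c.
Pick B−Pick A: 130a − 38b = 0;  Pick C−Pick A: −53a − 143b = 61.
Solving gives a = −0.11250, b = −0.38488.
Unit vector along 180° is (sin 180°, cos 180°) = (0.0000, -1.0000).
Slope in that direction = a·(0.0000) + b·(-1.0000) = 0.38488.
Apparent dip = arctan|0.38488| = 21.1° (true dip is 21.8°, so apparent ≤ true as expected).

21.1°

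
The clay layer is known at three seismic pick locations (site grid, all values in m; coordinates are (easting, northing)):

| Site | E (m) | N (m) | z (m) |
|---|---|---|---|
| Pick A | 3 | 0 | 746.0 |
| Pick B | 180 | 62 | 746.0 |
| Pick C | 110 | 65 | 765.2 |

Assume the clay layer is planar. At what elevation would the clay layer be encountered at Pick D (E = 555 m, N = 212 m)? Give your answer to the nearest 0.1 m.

759.0 m

Let the plane be z = a·E + b·N + c.
Pick B−Pick A: 177a + 62b = 0;  Pick C−Pick A: 107a + 65b = 19.2.
Solving gives a = −0.24439, b = 0.69768.
Then c = 746 − a·3 − b·0 = 746.73.
At (555, 212): z = −135.6 + 147.9 + 746.73 = 759.0 m.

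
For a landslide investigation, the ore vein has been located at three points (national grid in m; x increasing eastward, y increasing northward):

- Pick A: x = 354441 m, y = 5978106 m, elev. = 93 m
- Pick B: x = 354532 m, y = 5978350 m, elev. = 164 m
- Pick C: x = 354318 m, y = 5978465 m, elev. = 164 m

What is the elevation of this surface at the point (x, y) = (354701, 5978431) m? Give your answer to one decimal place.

Two edge vectors: Pick A→Pick B = (91, 244, 71), Pick A→Pick C = (-123, 359, 71).
Normal n = (Pick A→Pick B) × (Pick A→Pick C) = (-8165, -15194, 62681).
So ∂z/∂x = −n_x/n_z = 0.130262759 and ∂z/∂y = −n_y/n_z = 0.242402004.
Intercept c from Pick A: 93 − 46170.46 − 1449104.87 = −1495182.34.
At (354701, 5978431): z = 46204.3 + 1449183.7 − 1495182.34 = 205.6 m.

205.6 m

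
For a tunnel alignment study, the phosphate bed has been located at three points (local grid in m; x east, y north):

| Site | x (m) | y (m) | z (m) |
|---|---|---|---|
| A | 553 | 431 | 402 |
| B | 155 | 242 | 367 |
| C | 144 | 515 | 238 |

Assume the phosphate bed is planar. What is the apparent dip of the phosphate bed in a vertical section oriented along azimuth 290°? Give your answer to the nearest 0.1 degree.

Two edge vectors: A→B = (-398, -189, -35), A→C = (-409, 84, -164).
Normal n = (A→B) × (A→C) = (33936, -50957, -110733).
So ∂z/∂x = −n_x/n_z = 0.30647 and ∂z/∂y = −n_y/n_z = −0.46018.
Unit vector along 290° is (sin 290°, cos 290°) = (-0.9397, 0.3420).
Slope in that direction = a·(-0.9397) + b·(0.3420) = −0.44538.
Apparent dip = arctan|0.44538| = 24.0° (true dip is 28.9°, so apparent ≤ true as expected).

24.0°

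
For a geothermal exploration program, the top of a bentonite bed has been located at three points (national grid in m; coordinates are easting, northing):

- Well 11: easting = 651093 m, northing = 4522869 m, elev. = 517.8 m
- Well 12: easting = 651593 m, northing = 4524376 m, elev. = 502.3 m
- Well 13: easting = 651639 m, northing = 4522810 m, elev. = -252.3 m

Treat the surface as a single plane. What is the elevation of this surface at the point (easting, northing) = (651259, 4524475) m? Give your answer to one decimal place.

Let the plane be z = a·easting + b·northing + c.
Well 12−Well 11: 500a + 1507b = −15.5;  Well 13−Well 11: 546a − 59b = −770.1.
Solving gives a = −1.362695319, b = 0.441836536.
Then c = 517.8 − a·651093 − b·4522869 = −1110609.59.
At (651259, 4524475): z = −887467.6 + 1999078.4 − 1110609.59 = 1001.2 m.

1001.2 m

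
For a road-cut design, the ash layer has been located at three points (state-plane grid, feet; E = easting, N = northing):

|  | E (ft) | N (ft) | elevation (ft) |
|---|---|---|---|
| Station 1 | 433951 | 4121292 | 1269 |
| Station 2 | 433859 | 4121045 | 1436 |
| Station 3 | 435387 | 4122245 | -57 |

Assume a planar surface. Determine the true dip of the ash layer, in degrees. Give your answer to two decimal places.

37.58°

Let the plane be z = a·E + b·N + c.
Station 2−Station 1: −92a − 247b = 167;  Station 3−Station 1: 1436a + 953b = −1326.
Solving gives a = −0.63057, b = −0.44125.
Gradient magnitude |∇z| = √(a² + b²) = √(0.39761 + 0.19470) = 0.76962.
True dip = arctan(0.76962) = 37.58°, dipping toward NE (azimuth ≈ 055°).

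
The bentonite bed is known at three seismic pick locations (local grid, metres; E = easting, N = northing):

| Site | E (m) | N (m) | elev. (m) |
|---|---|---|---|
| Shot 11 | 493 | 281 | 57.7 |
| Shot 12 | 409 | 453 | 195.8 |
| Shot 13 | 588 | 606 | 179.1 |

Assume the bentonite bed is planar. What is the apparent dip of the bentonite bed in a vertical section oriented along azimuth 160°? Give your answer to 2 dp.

34.61°

Two edge vectors: Shot 11→Shot 12 = (-84, 172, 138.1), Shot 11→Shot 13 = (95, 325, 121.4).
Normal n = (Shot 11→Shot 12) × (Shot 11→Shot 13) = (-24001.7, 23317.1, -43640).
So ∂z/∂E = −n_x/n_z = −0.54999 and ∂z/∂N = −n_y/n_z = 0.53431.
Unit vector along 160° is (sin 160°, cos 160°) = (0.3420, -0.9397).
Slope in that direction = a·(0.3420) + b·(-0.9397) = −0.69019.
Apparent dip = arctan|0.69019| = 34.61° (true dip is 37.5°, so apparent ≤ true as expected).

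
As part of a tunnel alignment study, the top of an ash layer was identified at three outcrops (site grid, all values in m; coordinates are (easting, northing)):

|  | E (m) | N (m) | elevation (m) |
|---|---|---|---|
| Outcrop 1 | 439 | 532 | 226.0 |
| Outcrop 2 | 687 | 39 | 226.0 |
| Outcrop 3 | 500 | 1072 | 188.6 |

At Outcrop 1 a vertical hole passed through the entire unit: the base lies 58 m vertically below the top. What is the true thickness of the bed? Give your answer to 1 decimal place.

57.5 m

Two edge vectors: Outcrop 1→Outcrop 2 = (248, -493, 0), Outcrop 1→Outcrop 3 = (61, 540, -37.4).
Normal n = (Outcrop 1→Outcrop 2) × (Outcrop 1→Outcrop 3) = (18438.2, 9275.2, 163993).
So ∂z/∂E = −n_x/n_z = −0.11243 and ∂z/∂N = −n_y/n_z = −0.05656.
|∇z| = √(a²+b²) = 0.12586, so dip δ = arctan(0.12586) = 7.17°.
True thickness = vertical thickness × cos δ = 58 × cos 7.17° = 57.5 m.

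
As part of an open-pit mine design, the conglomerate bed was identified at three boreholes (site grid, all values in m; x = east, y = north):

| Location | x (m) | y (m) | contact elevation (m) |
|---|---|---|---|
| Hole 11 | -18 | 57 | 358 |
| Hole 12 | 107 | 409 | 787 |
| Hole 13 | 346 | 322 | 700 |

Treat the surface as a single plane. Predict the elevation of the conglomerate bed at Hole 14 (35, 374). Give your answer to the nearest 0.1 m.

740.1 m

Two edge vectors: Hole 11→Hole 12 = (125, 352, 429), Hole 11→Hole 13 = (364, 265, 342).
Normal n = (Hole 11→Hole 12) × (Hole 11→Hole 13) = (6699, 113406, -95003).
So ∂z/∂x = −n_x/n_z = 0.07051 and ∂z/∂y = −n_y/n_z = 1.19371.
Intercept c from Hole 11: 358 + 1.27 − 68.04 = 291.23.
At (35, 374): z = 2.5 + 446.4 + 291.23 = 740.1 m.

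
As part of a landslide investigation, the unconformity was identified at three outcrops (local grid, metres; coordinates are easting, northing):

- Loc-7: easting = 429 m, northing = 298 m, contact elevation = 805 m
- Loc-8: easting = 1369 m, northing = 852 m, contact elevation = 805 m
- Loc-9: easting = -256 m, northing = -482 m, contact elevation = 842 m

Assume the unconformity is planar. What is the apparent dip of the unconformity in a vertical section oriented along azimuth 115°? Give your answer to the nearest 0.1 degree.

5.4°

Two edge vectors: Loc-7→Loc-8 = (940, 554, 0), Loc-7→Loc-9 = (-685, -780, 37).
Normal n = (Loc-7→Loc-8) × (Loc-7→Loc-9) = (20498, -34780, -353710).
So ∂z/∂easting = −n_x/n_z = 0.05795 and ∂z/∂northing = −n_y/n_z = −0.09833.
Unit vector along 115° is (sin 115°, cos 115°) = (0.9063, -0.4226).
Slope in that direction = a·(0.9063) + b·(-0.4226) = 0.09408.
Apparent dip = arctan|0.09408| = 5.4° (true dip is 6.5°, so apparent ≤ true as expected).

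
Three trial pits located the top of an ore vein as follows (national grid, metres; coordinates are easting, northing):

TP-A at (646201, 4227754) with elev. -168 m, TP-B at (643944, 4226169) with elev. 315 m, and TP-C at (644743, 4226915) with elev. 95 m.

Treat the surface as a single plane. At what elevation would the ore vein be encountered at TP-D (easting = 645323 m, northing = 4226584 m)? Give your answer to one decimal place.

Two edge vectors: TP-A→TP-B = (-2257, -1585, 483), TP-A→TP-C = (-1458, -839, 263).
Normal n = (TP-A→TP-B) × (TP-A→TP-C) = (-11618, -110623, -417307).
So ∂z/∂easting = −n_x/n_z = −0.027840415 and ∂z/∂northing = −n_y/n_z = −0.265087813.
Intercept c from TP-A: -168 + 17990.50 + 1120726.06 = 1138548.57.
At (645323, 4226584): z = −17966.1 − 1120415.9 + 1138548.57 = 166.6 m.

166.6 m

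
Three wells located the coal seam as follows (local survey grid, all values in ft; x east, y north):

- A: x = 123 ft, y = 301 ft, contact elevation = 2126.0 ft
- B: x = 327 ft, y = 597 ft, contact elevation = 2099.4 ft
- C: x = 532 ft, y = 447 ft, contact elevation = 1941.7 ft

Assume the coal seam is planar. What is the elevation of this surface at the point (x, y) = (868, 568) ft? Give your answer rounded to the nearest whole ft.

1791 ft

Two edge vectors: A→B = (204, 296, -26.6), A→C = (409, 146, -184.3).
Normal n = (A→B) × (A→C) = (-50669.2, 26717.8, -91280).
So ∂z/∂x = −n_x/n_z = −0.55510 and ∂z/∂y = −n_y/n_z = 0.29270.
Intercept c from A: 2126 + 68.28 − 88.10 = 2106.17.
At (868, 568): z = −481.8 + 166.3 + 2106.17 = 1790.6 ft.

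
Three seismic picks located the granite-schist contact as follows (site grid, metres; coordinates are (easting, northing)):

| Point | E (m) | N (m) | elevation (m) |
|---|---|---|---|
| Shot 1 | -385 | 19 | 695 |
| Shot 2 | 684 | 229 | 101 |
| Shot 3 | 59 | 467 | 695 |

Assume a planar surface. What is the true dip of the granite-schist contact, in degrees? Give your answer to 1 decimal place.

Let the plane be z = a·E + b·N + c.
Shot 2−Shot 1: 1069a + 210b = −594;  Shot 3−Shot 1: 444a + 448b = 0.
Solving gives a = −0.69000, b = 0.68383.
Gradient magnitude |∇z| = √(a² + b²) = √(0.47609 + 0.46763) = 0.97145.
True dip = arctan(0.97145) = 44.2°, dipping toward SE (azimuth ≈ 135°).

44.2°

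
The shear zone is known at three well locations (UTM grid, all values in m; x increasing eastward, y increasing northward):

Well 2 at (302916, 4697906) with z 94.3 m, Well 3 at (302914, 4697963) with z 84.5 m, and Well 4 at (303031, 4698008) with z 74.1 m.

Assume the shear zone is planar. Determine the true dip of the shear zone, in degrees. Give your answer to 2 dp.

Let the plane be z = a·x + b·y + c.
Well 3−Well 2: −2a + 57b = −9.8;  Well 4−Well 2: 115a + 102b = −20.2.
Solving gives a = −0.02246, b = −0.17272.
Gradient magnitude |∇z| = √(a² + b²) = √(0.00050 + 0.02983) = 0.17417.
True dip = arctan(0.17417) = 9.88°, dipping toward N (azimuth ≈ 007°).

9.88°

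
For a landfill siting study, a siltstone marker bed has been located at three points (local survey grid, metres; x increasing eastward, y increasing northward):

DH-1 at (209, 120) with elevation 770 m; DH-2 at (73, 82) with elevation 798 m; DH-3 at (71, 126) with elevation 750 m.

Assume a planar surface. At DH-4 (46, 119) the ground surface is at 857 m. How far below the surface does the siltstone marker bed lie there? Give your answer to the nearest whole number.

102 m

Let the plane be z = a·x + b·y + c.
DH-2−DH-1: −136a − 38b = 28;  DH-3−DH-1: −138a + 6b = −20.
Solving gives a = 0.09769, b = −1.08647.
Then c = 770 − a·209 − b·120 = 879.96.
At (46, 119): z_contact = 4.5 − 129.3 + 879.96 = 755.2 m.
Depth below ground = 857 − 755.2 = 102 m.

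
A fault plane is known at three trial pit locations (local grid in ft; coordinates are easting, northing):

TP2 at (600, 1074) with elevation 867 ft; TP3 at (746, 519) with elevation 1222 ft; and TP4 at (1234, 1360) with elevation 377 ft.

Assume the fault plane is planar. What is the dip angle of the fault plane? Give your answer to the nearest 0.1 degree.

Let the plane be z = a·easting + b·northing + c.
TP3−TP2: 146a − 555b = 355;  TP4−TP2: 634a + 286b = −490.
Solving gives a = −0.43295, b = −0.75353.
Gradient magnitude |∇z| = √(a² + b²) = √(0.18744 + 0.56781) = 0.86905.
True dip = arctan(0.86905) = 41.0°, dipping toward NNE (azimuth ≈ 030°).

41.0°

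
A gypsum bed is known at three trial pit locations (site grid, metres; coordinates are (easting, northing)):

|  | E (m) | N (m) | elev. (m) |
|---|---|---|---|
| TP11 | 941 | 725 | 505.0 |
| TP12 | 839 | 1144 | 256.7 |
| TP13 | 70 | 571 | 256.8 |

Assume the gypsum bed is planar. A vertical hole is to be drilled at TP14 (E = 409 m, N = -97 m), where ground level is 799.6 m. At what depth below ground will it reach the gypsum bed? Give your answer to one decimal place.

81.0 m

Two edge vectors: TP11→TP12 = (-102, 419, -248.3), TP11→TP13 = (-871, -154, -248.2).
Normal n = (TP11→TP12) × (TP11→TP13) = (-142234, 190952.9, 380657).
So ∂z/∂E = −n_x/n_z = 0.373654 and ∂z/∂N = −n_y/n_z = −0.501640.
Intercept c from TP11: 505 − 351.61 + 363.69 = 517.08.
At (409, -97): z_contact = 152.82 + 48.66 + 517.08 = 718.56 m.
Depth below ground = 799.6 − 718.56 = 81.0 m.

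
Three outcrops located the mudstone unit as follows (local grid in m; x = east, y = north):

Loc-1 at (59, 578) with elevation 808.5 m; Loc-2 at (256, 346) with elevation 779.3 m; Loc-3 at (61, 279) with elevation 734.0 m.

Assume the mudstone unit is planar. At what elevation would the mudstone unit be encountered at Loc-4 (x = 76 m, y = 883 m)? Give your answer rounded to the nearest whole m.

887 m

Two edge vectors: Loc-1→Loc-2 = (197, -232, -29.2), Loc-1→Loc-3 = (2, -299, -74.5).
Normal n = (Loc-1→Loc-2) × (Loc-1→Loc-3) = (8553.2, 14618.1, -58439).
So ∂z/∂x = −n_x/n_z = 0.14636 and ∂z/∂y = −n_y/n_z = 0.25014.
Intercept c from Loc-1: 808.5 − 8.64 − 144.58 = 655.28.
At (76, 883): z = 11.1 + 220.9 + 655.28 = 887.3 m.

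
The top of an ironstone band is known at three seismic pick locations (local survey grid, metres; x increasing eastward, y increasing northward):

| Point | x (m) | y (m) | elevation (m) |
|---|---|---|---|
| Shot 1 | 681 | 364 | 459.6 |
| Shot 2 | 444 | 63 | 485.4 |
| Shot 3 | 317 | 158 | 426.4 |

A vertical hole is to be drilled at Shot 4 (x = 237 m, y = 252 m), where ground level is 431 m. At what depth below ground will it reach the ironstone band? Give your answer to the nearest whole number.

51 m

Let the plane be z = a·x + b·y + c.
Shot 2−Shot 1: −237a − 301b = 25.8;  Shot 3−Shot 1: −364a − 206b = −33.2.
Solving gives a = 0.25202, b = −0.28415.
Then c = 459.6 − a·681 − b·364 = 391.41.
At (237, 252): z_contact = 59.7 − 71.6 + 391.41 = 379.5 m.
Depth below ground = 431 − 379.5 = 51 m.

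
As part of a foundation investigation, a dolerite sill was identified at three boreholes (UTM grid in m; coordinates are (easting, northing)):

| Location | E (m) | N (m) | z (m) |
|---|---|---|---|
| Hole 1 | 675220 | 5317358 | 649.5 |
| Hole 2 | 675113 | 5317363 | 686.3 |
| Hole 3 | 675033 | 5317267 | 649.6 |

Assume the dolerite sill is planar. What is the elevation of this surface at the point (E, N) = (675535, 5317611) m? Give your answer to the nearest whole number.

Let the plane be z = a·E + b·N + c.
Hole 2−Hole 1: −107a + 5b = 36.8;  Hole 3−Hole 1: −187a − 91b = 0.1.
Solving gives a = −0.31383996, b = 0.64382496.
Then c = 649.5 − a·675220 − b·5317358 = −3210887.30.
At (675535, 5317611): z = −212009.9 + 3423610.7 − 3210887.30 = 713.5 m.

714 m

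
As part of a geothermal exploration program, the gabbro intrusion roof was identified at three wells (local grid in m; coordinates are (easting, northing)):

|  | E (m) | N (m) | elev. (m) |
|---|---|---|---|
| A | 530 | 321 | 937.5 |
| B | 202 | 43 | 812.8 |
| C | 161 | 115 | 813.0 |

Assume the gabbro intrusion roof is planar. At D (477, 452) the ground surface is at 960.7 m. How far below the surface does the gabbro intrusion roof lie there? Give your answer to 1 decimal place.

Let the plane be z = a·E + b·N + c.
B−A: −328a − 278b = −124.7;  C−A: −369a − 206b = −124.5.
Solving gives a = 0.25484, b = 0.14789.
Then c = 937.5 − a·530 − b·321 = 754.96.
At (477, 452): z_contact = 121.56 + 66.85 + 754.96 = 943.37 m.
Depth below ground = 960.7 − 943.37 = 17.3 m.

17.3 m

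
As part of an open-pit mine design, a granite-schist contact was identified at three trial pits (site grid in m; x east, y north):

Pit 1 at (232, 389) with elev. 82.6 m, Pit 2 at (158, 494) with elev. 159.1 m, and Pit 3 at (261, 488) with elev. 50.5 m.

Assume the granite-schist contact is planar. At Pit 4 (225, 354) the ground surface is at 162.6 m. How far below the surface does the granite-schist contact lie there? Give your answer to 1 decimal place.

72.1 m

Two edge vectors: Pit 1→Pit 2 = (-74, 105, 76.5), Pit 1→Pit 3 = (29, 99, -32.1).
Normal n = (Pit 1→Pit 2) × (Pit 1→Pit 3) = (-10944, -156.9, -10371).
So ∂z/∂x = −n_x/n_z = −1.05525 and ∂z/∂y = −n_y/n_z = −0.01513.
Intercept c from Pit 1: 82.6 + 244.82 + 5.89 = 333.30.
At (225, 354): z_contact = −237.43 − 5.36 + 333.30 = 90.52 m.
Depth below ground = 162.6 − 90.52 = 72.1 m.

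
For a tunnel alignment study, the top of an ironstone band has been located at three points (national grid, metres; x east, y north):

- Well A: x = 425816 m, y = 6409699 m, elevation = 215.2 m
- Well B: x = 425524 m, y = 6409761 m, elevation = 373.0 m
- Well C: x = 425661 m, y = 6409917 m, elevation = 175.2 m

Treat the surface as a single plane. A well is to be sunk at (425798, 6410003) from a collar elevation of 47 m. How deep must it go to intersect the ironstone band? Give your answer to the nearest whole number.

Let the plane be z = a·x + b·y + c.
Well B−Well A: −292a + 62b = 157.8;  Well C−Well A: −155a + 218b = −40.
Solving gives a = −0.68238908, b = −0.66867113.
Then c = 215.2 − a·425816 − b·6409699 = 4576768.07.
At (425798, 6410003): z_contact = −290559.9 − 4286184.0 + 4576768.07 = 24.2 m.
Depth below ground = 47 − 24.2 = 23 m.

23 m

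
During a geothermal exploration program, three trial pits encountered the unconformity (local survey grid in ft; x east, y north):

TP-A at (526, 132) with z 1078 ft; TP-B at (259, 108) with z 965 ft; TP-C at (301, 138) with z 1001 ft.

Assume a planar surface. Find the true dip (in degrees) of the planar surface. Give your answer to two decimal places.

Two edge vectors: TP-A→TP-B = (-267, -24, -113), TP-A→TP-C = (-225, 6, -77).
Normal n = (TP-A→TP-B) × (TP-A→TP-C) = (2526, 4866, -7002).
So ∂z/∂x = −n_x/n_z = 0.36075 and ∂z/∂y = −n_y/n_z = 0.69494.
Gradient magnitude |∇z| = √(a² + b²) = √(0.13014 + 0.48295) = 0.78300.
True dip = arctan(0.78300) = 38.06°, dipping toward SSW (azimuth ≈ 207°).

38.06°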